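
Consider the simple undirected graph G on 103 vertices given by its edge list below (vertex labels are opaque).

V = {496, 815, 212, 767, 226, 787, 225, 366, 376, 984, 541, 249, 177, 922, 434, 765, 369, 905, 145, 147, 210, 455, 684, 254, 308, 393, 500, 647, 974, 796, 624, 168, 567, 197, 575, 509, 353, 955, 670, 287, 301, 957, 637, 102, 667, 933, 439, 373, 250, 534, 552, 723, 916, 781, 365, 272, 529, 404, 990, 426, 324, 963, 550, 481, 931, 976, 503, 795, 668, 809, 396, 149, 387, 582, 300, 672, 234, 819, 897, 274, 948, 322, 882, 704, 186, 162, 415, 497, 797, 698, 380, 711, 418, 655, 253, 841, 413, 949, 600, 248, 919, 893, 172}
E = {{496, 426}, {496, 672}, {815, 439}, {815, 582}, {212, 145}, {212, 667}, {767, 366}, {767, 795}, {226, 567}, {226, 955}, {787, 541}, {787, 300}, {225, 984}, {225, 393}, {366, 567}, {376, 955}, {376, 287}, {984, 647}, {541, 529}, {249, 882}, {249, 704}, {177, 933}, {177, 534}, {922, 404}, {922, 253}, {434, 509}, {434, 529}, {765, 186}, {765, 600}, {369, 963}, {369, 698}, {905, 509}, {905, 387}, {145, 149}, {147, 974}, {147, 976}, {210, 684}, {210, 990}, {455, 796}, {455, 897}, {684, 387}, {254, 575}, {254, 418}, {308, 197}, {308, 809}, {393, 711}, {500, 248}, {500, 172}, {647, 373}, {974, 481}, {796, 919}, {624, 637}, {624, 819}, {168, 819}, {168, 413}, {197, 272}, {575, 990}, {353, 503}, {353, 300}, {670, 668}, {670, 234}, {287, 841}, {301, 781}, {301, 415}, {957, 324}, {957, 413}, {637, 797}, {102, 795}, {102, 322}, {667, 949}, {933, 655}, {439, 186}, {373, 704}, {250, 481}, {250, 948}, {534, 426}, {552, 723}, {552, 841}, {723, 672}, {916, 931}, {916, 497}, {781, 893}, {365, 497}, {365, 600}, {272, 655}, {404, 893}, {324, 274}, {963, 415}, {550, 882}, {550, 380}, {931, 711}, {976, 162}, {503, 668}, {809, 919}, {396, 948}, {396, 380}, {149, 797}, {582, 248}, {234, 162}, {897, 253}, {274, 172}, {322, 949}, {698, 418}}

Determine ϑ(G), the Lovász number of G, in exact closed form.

deg(225) = 2; N(225) = {984, 393}.
Vertex 147 has 2 neighbors: 974, 976.
Vertex 567 has 2 neighbors: 226, 366.
Vertex 781 has 2 neighbors: 301, 893.
G on 103 vertices is 2-regular; a single 103-cycle (edge-transitive).
spec(A) ≈ [2.0, 1.996, 1.985, 1.967, 1.941, 1.908, 1.868, 1.82, 1.767, 1.706, 1.639, 1.566, 1.488, 1.403, 1.314, 1.22, 1.121, 1.018, 0.911, 0.8, 0.687, 0.571, 0.454, 0.334, 0.213, 0.091, -0.03, -0.152, -0.274, -0.394, -0.513, -0.63, -0.744, -0.856, -0.965, -1.07, -1.171, -1.267, -1.359, -1.446, -1.528, -1.604, -1.673, -1.737, -1.794, -1.845, -1.888, -1.925, -1.955, -1.977, -1.992, -1.999] (distinct, 3 d.p.).
ϑ = −N·λ_min/(λ_max−λ_min) = −103·(-2*cos(pi/103))/(2−(-2*cos(pi/103))) = 103*cos(pi/103)/(cos(pi/103) + 1).
= 51.4880… (decimal).
Check 51 ≤ 103*cos(pi/103)/(cos(pi/103) + 1) ≤ 52: both strict.

103*cos(pi/103)/(cos(pi/103) + 1)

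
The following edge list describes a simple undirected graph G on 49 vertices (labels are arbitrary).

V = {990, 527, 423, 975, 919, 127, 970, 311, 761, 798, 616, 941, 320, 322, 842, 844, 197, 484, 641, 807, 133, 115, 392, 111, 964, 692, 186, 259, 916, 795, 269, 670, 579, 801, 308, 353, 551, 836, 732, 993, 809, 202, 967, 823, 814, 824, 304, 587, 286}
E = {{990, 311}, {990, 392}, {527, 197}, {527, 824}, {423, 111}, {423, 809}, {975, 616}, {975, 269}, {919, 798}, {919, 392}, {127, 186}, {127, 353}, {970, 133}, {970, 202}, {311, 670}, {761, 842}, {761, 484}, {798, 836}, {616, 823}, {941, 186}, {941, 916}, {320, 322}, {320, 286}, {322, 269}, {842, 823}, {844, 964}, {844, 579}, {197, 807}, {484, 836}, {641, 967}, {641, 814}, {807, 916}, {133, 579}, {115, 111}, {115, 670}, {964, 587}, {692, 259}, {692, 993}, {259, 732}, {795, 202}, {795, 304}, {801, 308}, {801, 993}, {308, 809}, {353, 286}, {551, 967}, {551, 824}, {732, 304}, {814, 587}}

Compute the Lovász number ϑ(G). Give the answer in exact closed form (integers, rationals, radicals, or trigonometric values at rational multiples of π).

deg(115) = 2; N(115) = {111, 670}.
N(579) = {844, 133}, |N(579)| = 2.
N(807) = {197, 916}, |N(807)| = 2.
Vertex 286 has 2 neighbors: 320, 353.
2-regular, N=49; a single 49-cycle (edge-transitive).
spec(A) ≈ [2.0, 1.98358, 1.93459, 1.85383, 1.74264, 1.60283, 1.4367, 1.24698, 1.03679, 0.80957, 0.56906, 0.3192, 0.0641, -0.19205, -0.44504, -0.69073, -0.92508, -1.14423, -1.3446, -1.52289, -1.67618, -1.80194, -1.89811, -1.96312, -1.99589] (distinct, 5 d.p.).
ϑ = −N·λ_min/(λ_max−λ_min) = −49·(-2*cos(pi/49))/(2−(-2*cos(pi/49))) = 49*cos(pi/49)/(cos(pi/49) + 1).
ϑ(G) ≈ 24.4748052.
Sandwich: α(G)=24 ≤ ϑ(G)=49*cos(pi/49)/(cos(pi/49) + 1) ≤ χ(Ḡ)=25 (both strict).

49*cos(pi/49)/(cos(pi/49) + 1)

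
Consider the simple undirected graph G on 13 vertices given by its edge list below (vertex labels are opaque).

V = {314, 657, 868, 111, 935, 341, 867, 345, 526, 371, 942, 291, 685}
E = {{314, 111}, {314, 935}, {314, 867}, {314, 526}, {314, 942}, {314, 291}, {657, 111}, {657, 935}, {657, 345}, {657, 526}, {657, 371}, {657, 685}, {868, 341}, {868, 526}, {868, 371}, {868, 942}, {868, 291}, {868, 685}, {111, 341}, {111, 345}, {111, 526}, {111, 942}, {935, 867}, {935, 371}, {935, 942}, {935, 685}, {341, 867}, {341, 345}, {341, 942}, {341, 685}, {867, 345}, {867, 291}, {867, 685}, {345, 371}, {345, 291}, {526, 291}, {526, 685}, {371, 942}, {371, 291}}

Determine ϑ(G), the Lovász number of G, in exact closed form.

sqrt(13)

N(371) = {657, 868, 935, 345, 942, 291}, |N(371)| = 6.
Vertex 657 has 6 neighbors: 111, 935, 345, 526, 371, 685.
deg(345) = 6; N(345) = {657, 111, 341, 867, 371, 291}.
N(526) = {314, 657, 868, 111, 291, 685}, |N(526)| = 6.
Every vertex has degree 6 (N=13); Paley(13): SR with (k,λ,μ)=(6,2,3).
Distinct eigenvalues (to 4 d.p.): [6.0, 1.3028, -2.3028].
With N=13: ϑ(G) = 13·(-(-sqrt(13)/2 - 1/2))/(6−(-sqrt(13)/2 - 1/2)) = sqrt(13).
Numerically 3.60555128.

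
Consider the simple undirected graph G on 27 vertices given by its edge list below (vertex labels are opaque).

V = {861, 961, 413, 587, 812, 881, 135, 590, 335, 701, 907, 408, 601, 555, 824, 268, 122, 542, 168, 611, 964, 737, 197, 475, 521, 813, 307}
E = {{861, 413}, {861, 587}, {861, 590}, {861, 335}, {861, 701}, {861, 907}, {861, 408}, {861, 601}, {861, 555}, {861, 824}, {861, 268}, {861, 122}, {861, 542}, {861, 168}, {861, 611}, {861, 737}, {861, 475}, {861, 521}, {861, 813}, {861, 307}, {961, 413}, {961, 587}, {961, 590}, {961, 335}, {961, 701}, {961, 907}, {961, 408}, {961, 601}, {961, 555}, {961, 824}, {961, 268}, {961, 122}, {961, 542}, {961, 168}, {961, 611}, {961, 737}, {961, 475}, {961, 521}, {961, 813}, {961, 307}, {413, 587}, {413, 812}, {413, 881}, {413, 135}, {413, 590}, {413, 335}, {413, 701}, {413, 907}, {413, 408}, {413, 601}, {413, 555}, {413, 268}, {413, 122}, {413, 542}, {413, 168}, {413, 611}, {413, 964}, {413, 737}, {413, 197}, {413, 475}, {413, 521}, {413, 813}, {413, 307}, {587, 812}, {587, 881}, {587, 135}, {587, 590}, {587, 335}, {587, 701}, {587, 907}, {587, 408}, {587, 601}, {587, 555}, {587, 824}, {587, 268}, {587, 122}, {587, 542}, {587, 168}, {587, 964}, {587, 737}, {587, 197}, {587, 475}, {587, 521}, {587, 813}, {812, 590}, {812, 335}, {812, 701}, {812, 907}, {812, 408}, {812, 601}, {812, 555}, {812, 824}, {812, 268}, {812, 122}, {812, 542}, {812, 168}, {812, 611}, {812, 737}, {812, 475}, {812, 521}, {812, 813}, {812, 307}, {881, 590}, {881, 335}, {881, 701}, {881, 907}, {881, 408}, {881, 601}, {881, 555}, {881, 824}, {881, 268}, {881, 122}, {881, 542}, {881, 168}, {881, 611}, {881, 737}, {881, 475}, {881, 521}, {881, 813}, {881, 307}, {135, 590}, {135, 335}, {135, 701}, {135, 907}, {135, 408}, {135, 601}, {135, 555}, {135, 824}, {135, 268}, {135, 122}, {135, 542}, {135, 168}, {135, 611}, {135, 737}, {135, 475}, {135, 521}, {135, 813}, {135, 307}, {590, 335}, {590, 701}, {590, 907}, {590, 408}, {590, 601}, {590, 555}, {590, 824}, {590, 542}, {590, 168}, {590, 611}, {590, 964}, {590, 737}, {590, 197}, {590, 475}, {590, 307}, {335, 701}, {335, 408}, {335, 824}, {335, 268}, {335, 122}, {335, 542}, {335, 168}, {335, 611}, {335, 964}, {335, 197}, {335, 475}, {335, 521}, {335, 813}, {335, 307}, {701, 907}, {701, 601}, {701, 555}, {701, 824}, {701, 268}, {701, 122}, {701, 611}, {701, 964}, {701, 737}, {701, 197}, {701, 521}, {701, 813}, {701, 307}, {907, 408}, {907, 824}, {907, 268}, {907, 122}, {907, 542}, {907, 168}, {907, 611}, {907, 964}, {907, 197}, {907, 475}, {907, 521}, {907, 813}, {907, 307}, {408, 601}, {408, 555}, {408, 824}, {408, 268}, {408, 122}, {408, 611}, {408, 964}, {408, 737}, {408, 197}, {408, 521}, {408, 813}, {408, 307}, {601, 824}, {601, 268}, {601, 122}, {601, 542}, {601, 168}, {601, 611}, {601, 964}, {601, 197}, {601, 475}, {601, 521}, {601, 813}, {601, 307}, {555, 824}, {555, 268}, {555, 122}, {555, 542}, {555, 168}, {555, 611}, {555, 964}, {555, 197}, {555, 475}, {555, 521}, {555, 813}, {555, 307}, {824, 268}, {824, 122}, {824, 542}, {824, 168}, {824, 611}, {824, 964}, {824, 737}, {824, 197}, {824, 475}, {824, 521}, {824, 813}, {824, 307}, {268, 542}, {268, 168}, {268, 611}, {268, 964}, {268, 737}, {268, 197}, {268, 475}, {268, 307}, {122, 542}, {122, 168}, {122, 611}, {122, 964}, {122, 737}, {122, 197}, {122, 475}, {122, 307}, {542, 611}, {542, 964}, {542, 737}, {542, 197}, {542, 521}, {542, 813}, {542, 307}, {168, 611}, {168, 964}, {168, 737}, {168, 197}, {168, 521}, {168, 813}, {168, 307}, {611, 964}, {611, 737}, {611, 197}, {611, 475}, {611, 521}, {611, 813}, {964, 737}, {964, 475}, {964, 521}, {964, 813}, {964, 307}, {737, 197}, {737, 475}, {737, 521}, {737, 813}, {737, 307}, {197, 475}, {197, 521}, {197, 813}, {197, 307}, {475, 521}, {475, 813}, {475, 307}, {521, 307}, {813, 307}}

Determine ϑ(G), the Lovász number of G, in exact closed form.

Vertex 168 has 22 neighbors: 861, 961, 413, 587, 812, 881, 135, 590, 335, 907, 601, 555, 824, 268, 122, 611, 964, 737, 197, 521, 813, 307.
deg(737) = 22; N(737) = {861, 961, 413, 587, 812, 881, 135, 590, 701, 408, 824, 268, 122, 542, 168, 611, 964, 197, 475, 521, 813, 307}.
deg(601) = 22; N(601) = {861, 961, 413, 587, 812, 881, 135, 590, 701, 408, 824, 268, 122, 542, 168, 611, 964, 197, 475, 521, 813, 307}.
N(408) = {861, 961, 413, 587, 812, 881, 135, 590, 335, 907, 601, 555, 824, 268, 122, 611, 964, 737, 197, 521, 813, 307}, |N(408)| = 22.
K_{7,5,5,5,3,2} (perfect); ϑ(G) = α(G) = max{7,5,5,5,3,2} = 7.
≈ 7.00000 (to 5 d.p.).
α=7, χ(Ḡ)=7; ϑ=7 lies between (collapsed).

7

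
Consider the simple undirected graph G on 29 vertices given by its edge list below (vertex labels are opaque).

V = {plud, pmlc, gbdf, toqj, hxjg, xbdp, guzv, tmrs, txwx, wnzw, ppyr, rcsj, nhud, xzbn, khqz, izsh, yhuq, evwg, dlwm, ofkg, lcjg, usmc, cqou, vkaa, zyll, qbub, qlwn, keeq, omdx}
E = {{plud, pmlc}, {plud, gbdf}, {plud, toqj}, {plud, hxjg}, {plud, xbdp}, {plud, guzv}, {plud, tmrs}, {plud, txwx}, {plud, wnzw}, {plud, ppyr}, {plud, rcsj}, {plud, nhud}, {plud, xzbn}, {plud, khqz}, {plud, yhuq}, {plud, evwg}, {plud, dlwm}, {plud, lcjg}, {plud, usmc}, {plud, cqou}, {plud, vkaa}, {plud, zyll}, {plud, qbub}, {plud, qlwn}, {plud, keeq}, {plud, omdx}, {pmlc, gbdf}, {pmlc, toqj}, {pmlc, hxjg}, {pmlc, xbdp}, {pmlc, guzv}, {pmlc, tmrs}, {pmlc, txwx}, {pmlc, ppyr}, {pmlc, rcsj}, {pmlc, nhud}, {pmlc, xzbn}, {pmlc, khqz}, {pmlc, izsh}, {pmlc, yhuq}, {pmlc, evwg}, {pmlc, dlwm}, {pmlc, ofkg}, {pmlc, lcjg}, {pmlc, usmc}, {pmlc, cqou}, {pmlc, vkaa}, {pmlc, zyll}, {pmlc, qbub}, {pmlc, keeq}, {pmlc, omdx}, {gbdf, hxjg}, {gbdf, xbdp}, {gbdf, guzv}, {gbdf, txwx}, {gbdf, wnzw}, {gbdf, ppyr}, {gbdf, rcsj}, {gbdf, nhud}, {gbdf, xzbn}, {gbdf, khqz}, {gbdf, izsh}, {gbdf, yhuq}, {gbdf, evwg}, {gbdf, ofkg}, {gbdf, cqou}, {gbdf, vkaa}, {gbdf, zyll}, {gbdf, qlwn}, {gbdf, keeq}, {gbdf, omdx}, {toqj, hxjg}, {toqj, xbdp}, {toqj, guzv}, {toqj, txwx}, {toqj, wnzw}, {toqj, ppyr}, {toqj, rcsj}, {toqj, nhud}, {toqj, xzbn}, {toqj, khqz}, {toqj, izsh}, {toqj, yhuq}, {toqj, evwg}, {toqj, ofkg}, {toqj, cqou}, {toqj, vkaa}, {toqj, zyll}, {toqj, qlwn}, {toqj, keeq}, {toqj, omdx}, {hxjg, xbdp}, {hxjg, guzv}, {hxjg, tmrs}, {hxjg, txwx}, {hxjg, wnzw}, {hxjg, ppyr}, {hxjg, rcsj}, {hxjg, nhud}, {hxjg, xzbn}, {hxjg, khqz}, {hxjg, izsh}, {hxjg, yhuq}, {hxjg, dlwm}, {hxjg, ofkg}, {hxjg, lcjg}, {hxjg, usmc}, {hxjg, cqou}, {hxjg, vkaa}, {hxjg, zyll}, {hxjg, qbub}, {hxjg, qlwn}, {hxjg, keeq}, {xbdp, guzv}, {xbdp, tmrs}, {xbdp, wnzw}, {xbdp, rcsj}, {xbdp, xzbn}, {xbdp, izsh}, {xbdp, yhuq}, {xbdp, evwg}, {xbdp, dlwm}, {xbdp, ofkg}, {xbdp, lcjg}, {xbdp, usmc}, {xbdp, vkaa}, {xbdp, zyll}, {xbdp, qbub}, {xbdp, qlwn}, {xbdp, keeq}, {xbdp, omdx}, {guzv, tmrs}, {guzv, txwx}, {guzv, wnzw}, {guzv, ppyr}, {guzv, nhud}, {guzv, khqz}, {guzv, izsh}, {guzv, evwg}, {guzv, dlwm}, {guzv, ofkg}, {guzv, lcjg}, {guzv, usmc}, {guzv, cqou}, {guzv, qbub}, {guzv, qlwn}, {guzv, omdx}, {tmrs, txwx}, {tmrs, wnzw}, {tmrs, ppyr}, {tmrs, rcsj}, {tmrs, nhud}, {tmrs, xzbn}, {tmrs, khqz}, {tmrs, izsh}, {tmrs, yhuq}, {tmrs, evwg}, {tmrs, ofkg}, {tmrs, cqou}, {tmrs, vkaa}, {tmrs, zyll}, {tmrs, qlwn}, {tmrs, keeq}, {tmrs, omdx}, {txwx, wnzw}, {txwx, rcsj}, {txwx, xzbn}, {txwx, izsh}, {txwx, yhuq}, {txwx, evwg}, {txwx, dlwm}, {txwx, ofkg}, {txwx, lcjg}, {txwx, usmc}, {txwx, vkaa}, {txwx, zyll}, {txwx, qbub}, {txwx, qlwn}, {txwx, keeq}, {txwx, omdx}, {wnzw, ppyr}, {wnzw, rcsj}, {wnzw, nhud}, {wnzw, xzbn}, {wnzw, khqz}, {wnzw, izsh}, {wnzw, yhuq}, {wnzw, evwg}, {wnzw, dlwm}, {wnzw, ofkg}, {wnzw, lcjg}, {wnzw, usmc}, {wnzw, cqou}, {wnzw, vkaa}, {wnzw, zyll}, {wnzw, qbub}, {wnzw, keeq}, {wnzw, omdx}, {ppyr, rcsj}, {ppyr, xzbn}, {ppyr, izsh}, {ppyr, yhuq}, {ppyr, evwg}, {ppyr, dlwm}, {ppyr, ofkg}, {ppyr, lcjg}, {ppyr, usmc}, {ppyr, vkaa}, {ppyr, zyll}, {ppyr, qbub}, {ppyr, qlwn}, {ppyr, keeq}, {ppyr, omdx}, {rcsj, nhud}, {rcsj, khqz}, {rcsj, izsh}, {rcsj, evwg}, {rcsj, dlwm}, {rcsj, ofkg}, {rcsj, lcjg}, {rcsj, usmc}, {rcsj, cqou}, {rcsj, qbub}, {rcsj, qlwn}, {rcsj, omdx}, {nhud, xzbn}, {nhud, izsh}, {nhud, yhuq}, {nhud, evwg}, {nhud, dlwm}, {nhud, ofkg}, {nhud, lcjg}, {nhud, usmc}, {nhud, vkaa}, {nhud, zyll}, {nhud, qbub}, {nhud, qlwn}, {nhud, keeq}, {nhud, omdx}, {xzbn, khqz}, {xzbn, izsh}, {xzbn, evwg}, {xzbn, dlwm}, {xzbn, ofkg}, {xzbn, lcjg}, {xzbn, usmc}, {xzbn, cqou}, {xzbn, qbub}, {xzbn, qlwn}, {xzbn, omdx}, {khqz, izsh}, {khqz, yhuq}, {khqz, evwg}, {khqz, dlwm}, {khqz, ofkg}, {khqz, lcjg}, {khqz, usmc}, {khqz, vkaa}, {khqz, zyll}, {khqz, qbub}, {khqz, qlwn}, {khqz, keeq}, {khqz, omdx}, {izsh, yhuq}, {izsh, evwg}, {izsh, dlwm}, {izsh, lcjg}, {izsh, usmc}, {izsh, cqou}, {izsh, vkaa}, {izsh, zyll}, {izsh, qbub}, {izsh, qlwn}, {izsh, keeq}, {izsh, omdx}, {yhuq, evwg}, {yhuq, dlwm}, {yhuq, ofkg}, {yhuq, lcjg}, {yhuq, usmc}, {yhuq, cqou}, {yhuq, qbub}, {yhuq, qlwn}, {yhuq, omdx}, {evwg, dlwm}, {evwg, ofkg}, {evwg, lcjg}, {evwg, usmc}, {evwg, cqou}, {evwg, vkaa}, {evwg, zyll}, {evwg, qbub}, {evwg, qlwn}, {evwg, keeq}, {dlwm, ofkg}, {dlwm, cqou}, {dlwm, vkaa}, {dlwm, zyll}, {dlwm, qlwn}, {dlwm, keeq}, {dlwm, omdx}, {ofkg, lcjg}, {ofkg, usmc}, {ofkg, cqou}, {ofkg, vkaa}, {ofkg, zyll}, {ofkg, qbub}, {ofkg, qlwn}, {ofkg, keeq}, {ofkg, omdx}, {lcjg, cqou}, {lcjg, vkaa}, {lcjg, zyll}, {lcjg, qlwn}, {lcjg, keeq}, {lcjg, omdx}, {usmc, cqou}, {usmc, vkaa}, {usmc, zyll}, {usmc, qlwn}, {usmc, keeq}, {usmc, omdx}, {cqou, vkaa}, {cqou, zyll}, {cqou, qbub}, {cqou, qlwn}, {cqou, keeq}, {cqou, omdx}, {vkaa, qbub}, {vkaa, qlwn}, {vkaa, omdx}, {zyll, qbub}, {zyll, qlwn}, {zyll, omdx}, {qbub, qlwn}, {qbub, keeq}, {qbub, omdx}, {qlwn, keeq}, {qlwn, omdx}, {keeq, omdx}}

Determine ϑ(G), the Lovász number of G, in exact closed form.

Vertex wnzw has 26 neighbors: plud, gbdf, toqj, hxjg, xbdp, guzv, tmrs, txwx, ppyr, rcsj, nhud, xzbn, khqz, izsh, yhuq, evwg, dlwm, ofkg, lcjg, usmc, cqou, vkaa, zyll, qbub, keeq, omdx.
N(qbub) = {plud, pmlc, hxjg, xbdp, guzv, txwx, wnzw, ppyr, rcsj, nhud, xzbn, khqz, izsh, yhuq, evwg, ofkg, cqou, vkaa, zyll, qlwn, keeq, omdx}, |N(qbub)| = 22.
deg(pmlc) = 26; N(pmlc) = {plud, gbdf, toqj, hxjg, xbdp, guzv, tmrs, txwx, ppyr, rcsj, nhud, xzbn, khqz, izsh, yhuq, evwg, dlwm, ofkg, lcjg, usmc, cqou, vkaa, zyll, qbub, keeq, omdx}.
N(izsh) = {pmlc, gbdf, toqj, hxjg, xbdp, guzv, tmrs, txwx, wnzw, ppyr, rcsj, nhud, xzbn, khqz, yhuq, evwg, dlwm, lcjg, usmc, cqou, vkaa, zyll, qbub, qlwn, keeq, omdx}, |N(izsh)| = 26.
K_{7,7,6,3,3,3} (perfect); ϑ(G) = α(G) = max{7,7,6,3,3,3} = 7.
≈ 7.0000000 (to 7 d.p.).
Check 7 ≤ 7 ≤ 7: collapsed.

7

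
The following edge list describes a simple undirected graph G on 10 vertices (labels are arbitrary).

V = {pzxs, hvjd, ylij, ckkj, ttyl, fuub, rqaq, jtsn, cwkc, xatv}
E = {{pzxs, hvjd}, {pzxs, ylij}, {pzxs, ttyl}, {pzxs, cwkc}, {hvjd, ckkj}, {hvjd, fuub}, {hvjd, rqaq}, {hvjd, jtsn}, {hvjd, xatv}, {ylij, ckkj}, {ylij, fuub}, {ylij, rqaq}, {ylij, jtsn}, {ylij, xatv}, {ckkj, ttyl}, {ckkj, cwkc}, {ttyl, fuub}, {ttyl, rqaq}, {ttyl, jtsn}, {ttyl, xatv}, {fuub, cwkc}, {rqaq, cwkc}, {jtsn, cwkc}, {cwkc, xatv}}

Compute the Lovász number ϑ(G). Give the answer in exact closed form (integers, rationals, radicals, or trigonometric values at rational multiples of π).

deg(hvjd) = 6; N(hvjd) = {pzxs, ckkj, fuub, rqaq, jtsn, xatv}.
Vertex ckkj has 4 neighbors: hvjd, ylij, ttyl, cwkc.
N(ttyl) = {pzxs, ckkj, fuub, rqaq, jtsn, xatv}, |N(ttyl)| = 6.
N(ylij) = {pzxs, ckkj, fuub, rqaq, jtsn, xatv}, |N(ylij)| = 6.
Complete 2-partite, parts [6, 4]: perfect, ϑ = α = 6.
Numerically 6.0000000.
Check 6 ≤ 6 ≤ 6: collapsed.

6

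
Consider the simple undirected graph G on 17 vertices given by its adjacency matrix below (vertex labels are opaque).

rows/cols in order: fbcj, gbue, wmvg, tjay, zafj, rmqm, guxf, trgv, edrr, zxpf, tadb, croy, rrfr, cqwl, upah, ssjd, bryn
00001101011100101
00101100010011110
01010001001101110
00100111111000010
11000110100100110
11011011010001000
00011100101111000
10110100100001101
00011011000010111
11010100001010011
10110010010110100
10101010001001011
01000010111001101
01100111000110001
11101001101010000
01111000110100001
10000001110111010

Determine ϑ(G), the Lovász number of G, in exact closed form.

N(edrr) = {tjay, zafj, guxf, trgv, rrfr, upah, ssjd, bryn}, |N(edrr)| = 8.
Vertex croy has 8 neighbors: fbcj, wmvg, zafj, guxf, tadb, cqwl, ssjd, bryn.
N(tadb) = {fbcj, wmvg, tjay, guxf, zxpf, croy, rrfr, upah}, |N(tadb)| = 8.
deg(upah) = 8; N(upah) = {fbcj, gbue, wmvg, zafj, trgv, edrr, tadb, rrfr}.
G on 17 vertices is 8-regular; SR(17,8,3,4) — a Paley graph.
The 3 distinct eigenvalues: [8.0, 1.561553, -2.561553].
ϑ = −N·λ_min/(λ_max−λ_min) = −17·(-sqrt(17)/2 - 1/2)/(8−(-sqrt(17)/2 - 1/2)) = sqrt(17).
= 4.1231056… (decimal).

sqrt(17)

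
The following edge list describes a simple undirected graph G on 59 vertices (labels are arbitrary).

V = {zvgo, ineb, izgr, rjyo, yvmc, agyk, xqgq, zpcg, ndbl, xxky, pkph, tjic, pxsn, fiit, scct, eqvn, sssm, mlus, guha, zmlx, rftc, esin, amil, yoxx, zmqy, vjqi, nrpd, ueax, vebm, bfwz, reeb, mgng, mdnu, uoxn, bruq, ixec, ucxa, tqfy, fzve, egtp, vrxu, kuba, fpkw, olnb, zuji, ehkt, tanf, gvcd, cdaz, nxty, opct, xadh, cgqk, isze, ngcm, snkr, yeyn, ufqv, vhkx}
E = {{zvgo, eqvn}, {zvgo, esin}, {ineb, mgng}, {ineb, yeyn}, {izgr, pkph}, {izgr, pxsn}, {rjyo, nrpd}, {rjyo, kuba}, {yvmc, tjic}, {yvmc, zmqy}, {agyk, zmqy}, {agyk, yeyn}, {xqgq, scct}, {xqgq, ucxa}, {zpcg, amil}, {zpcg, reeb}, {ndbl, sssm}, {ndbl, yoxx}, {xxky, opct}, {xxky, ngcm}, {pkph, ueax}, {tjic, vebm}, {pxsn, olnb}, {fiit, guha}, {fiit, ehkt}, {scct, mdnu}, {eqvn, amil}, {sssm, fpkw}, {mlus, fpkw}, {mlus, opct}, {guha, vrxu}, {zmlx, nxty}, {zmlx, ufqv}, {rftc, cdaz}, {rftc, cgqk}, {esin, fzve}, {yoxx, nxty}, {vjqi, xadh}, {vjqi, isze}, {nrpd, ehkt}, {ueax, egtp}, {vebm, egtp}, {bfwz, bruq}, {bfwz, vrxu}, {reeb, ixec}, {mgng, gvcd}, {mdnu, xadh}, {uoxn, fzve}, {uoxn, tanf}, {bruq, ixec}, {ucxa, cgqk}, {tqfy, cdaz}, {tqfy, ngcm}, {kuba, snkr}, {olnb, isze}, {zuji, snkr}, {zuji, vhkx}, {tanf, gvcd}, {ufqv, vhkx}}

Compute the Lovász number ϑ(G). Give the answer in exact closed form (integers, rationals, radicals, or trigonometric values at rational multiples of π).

59*cos(pi/59)/(cos(pi/59) + 1)

deg(zmqy) = 2; N(zmqy) = {yvmc, agyk}.
N(sssm) = {ndbl, fpkw}, |N(sssm)| = 2.
Vertex pkph has 2 neighbors: izgr, ueax.
deg(olnb) = 2; N(olnb) = {pxsn, isze}.
Every vertex has degree 2 (N=59); connected 2-regular on 59 ⇒ C_{59}.
The 30 distinct eigenvalues: [2.0, 1.98867, 1.954807, 1.898795, 1.82127, 1.723108, 1.605423, 1.469548, 1.317023, 1.149575, 0.969102, 0.777648, 0.577384, 0.370577, 0.159572, -0.053241, -0.265451, -0.474653, -0.678478, -0.874615, -1.060842, -1.235049, -1.395263, -1.539668, -1.666628, -1.774704, -1.862672, -1.929536, -1.974537, -1.997165].
λ_max=2, λ_min=-2*cos(pi/59); ϑ = −59·λ_min/(λ_max−λ_min) = 59*cos(pi/59)/(cos(pi/59) + 1).
Numerically 29.47908.
Lovász sandwich 29 ≤ 59*cos(pi/59)/(cos(pi/59) + 1) ≤ 30: both strict.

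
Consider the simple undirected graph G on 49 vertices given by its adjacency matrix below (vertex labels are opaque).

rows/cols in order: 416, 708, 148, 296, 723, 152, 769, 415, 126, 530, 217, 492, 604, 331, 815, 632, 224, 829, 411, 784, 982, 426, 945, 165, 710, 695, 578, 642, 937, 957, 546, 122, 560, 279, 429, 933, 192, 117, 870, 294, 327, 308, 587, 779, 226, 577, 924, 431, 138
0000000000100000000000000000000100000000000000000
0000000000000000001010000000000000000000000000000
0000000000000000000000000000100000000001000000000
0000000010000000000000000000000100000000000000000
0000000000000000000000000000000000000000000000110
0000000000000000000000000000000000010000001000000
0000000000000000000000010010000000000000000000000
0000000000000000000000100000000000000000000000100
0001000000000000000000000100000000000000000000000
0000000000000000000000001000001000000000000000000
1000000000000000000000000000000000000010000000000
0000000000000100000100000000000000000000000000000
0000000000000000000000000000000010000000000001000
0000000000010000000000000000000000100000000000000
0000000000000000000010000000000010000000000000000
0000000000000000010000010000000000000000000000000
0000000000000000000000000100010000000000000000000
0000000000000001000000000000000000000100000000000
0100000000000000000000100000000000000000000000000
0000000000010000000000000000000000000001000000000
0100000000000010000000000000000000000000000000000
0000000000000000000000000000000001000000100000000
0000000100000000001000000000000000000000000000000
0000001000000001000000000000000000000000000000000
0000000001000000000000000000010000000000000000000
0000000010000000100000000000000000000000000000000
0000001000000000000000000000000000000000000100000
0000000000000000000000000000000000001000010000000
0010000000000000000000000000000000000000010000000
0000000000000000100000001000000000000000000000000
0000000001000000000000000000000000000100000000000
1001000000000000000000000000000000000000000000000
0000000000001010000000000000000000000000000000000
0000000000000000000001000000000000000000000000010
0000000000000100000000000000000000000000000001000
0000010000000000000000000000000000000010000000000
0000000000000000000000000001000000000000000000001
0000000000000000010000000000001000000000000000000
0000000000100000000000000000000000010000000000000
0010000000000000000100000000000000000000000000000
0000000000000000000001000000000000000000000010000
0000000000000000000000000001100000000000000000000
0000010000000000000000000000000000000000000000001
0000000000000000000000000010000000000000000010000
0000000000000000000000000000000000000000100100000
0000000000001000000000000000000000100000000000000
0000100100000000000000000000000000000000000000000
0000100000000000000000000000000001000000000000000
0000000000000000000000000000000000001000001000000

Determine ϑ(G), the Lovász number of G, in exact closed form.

49*cos(pi/49)/(cos(pi/49) + 1)

Vertex 815 has 2 neighbors: 982, 560.
N(411) = {708, 945}, |N(411)| = 2.
deg(577) = 2; N(577) = {604, 429}.
N(224) = {695, 957}, |N(224)| = 2.
Regular of degree 2 on 49 vertices: a single 49-cycle (edge-transitive).
A has 25 distinct eigenvalues ≈ [2.0, 1.98358, 1.93459, 1.853834, 1.742637, 1.602827, 1.436699, 1.24698, 1.036785, 0.809567, 0.569055, 0.3192, 0.064103, -0.192046, -0.445042, -0.69073, -0.925077, -1.144233, -1.344602, -1.522892, -1.676176, -1.801938, -1.898111, -1.963118, -1.995891].
λ_max=2, λ_min=-2*cos(pi/49); ϑ = −49·λ_min/(λ_max−λ_min) = 49*cos(pi/49)/(cos(pi/49) + 1).
= 24.474805178… (decimal).
Sandwich: α(G)=24 ≤ ϑ(G)=49*cos(pi/49)/(cos(pi/49) + 1) ≤ χ(Ḡ)=25 (both strict).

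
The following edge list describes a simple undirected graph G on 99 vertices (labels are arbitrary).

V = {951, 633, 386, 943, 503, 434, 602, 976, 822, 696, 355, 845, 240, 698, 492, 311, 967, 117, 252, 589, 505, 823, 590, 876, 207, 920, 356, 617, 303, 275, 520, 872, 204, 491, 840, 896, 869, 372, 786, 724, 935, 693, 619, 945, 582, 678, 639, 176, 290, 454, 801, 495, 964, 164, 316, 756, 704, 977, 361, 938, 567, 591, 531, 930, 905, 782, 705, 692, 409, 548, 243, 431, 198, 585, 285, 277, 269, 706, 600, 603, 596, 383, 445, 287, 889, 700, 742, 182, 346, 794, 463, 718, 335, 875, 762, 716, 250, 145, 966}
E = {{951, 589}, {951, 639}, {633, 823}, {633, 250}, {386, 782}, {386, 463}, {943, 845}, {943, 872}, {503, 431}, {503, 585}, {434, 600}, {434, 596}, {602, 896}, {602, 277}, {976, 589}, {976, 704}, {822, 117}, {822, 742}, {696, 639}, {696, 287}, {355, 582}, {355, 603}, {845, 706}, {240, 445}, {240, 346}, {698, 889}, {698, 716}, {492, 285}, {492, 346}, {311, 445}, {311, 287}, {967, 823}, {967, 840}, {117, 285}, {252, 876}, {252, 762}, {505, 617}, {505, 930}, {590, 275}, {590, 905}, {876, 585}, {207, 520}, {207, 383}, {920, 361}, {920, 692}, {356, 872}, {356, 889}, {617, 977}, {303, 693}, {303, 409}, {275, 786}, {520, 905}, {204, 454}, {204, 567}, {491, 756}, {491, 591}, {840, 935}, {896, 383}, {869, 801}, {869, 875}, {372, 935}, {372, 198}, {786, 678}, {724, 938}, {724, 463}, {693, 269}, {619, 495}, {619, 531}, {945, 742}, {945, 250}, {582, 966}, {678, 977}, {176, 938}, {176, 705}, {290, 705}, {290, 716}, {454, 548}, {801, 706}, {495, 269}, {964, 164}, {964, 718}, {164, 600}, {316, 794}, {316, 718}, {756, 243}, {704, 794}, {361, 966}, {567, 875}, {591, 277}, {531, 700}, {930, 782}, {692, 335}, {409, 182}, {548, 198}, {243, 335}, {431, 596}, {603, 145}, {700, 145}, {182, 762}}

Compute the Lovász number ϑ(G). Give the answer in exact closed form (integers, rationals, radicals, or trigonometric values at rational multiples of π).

99*cos(pi/99)/(cos(pi/99) + 1)

N(445) = {240, 311}, |N(445)| = 2.
N(355) = {582, 603}, |N(355)| = 2.
deg(801) = 2; N(801) = {869, 706}.
N(823) = {633, 967}, |N(823)| = 2.
Regular of degree 2 on 99 vertices: connected 2-regular on 99 ⇒ C_{99}.
Distinct eigenvalues (to 3 d.p.): [2.0, 1.996, 1.984, 1.964, 1.936, 1.9, 1.857, 1.806, 1.748, 1.683, 1.611, 1.532, 1.447, 1.357, 1.261, 1.16, 1.054, 0.945, 0.831, 0.714, 0.594, 0.472, 0.347, 0.222, 0.095, -0.032, -0.158, -0.285, -0.41, -0.533, -0.654, -0.773, -0.888, -1.0, -1.108, -1.211, -1.31, -1.403, -1.491, -1.572, -1.647, -1.716, -1.778, -1.832, -1.879, -1.919, -1.951, -1.975, -1.991, -1.999].
ϑ = −N·λ_min/(λ_max−λ_min) = −99·(-2*cos(pi/99))/(2−(-2*cos(pi/99))) = 99*cos(pi/99)/(cos(pi/99) + 1).
= 49.48754… (decimal).
49 ≤ 99*cos(pi/99)/(cos(pi/99) + 1) ≤ 50: both strict.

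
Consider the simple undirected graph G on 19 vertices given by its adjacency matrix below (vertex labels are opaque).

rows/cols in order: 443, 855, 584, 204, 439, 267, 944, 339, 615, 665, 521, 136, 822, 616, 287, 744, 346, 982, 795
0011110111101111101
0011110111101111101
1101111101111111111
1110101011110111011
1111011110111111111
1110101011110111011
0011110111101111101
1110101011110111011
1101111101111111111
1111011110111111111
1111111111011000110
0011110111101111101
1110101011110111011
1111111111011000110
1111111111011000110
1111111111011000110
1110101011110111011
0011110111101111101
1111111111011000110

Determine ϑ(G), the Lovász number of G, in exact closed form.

deg(584) = 17; N(584) = {443, 855, 204, 439, 267, 944, 339, 665, 521, 136, 822, 616, 287, 744, 346, 982, 795}.
Vertex 136 has 14 neighbors: 584, 204, 439, 267, 339, 615, 665, 521, 822, 616, 287, 744, 346, 795.
deg(346) = 14; N(346) = {443, 855, 584, 439, 944, 615, 665, 521, 136, 616, 287, 744, 982, 795}.
Vertex 616 has 14 neighbors: 443, 855, 584, 204, 439, 267, 944, 339, 615, 665, 136, 822, 346, 982.
G = K_{5,5,5,2,2}: α = 5 = χ(Ḡ), so ϑ = 5.
Numerically 5.00000000.
Lovász sandwich 5 ≤ 5 ≤ 5: collapsed.

5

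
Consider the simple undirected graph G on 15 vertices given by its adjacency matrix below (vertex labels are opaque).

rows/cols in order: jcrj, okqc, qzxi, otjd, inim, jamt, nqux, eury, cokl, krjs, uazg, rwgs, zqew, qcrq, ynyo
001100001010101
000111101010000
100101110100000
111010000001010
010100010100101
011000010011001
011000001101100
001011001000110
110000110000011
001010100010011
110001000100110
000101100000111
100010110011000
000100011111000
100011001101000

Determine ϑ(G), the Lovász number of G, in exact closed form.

deg(rwgs) = 6; N(rwgs) = {otjd, jamt, nqux, zqew, qcrq, ynyo}.
Vertex jcrj has 6 neighbors: qzxi, otjd, cokl, uazg, zqew, ynyo.
Vertex ynyo has 6 neighbors: jcrj, inim, jamt, cokl, krjs, rwgs.
Vertex uazg has 6 neighbors: jcrj, okqc, jamt, krjs, zqew, qcrq.
deg(v) = 6 for all v (|V|=15); this is K(6,2), the Kneser graph.
A has 3 distinct eigenvalues ≈ [6.0, 1.0, -3.0].
−15·(-3) / ((6)−(-3)) = 5 = ϑ(G).
≈ 5.000000000 (to 9 d.p.).

5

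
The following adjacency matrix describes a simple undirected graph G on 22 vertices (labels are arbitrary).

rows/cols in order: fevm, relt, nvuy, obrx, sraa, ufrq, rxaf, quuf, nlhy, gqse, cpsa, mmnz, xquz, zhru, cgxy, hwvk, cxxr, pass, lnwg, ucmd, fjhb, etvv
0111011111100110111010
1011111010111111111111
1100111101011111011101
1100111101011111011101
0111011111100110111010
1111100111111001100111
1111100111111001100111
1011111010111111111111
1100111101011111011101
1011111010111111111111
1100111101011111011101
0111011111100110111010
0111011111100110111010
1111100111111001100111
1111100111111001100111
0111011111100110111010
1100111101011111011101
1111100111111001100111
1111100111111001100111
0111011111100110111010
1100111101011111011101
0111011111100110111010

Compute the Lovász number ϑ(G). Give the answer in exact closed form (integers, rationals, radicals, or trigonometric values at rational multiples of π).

7

N(fjhb) = {fevm, relt, sraa, ufrq, rxaf, quuf, gqse, mmnz, xquz, zhru, cgxy, hwvk, pass, lnwg, ucmd, etvv}, |N(fjhb)| = 16.
deg(nvuy) = 16; N(nvuy) = {fevm, relt, sraa, ufrq, rxaf, quuf, gqse, mmnz, xquz, zhru, cgxy, hwvk, pass, lnwg, ucmd, etvv}.
deg(mmnz) = 15; N(mmnz) = {relt, nvuy, obrx, ufrq, rxaf, quuf, nlhy, gqse, cpsa, zhru, cgxy, cxxr, pass, lnwg, fjhb}.
Vertex sraa has 15 neighbors: relt, nvuy, obrx, ufrq, rxaf, quuf, nlhy, gqse, cpsa, zhru, cgxy, cxxr, pass, lnwg, fjhb.
G = K_{7,6,6,3}: α = 7 = χ(Ḡ), so ϑ = 7.
= 7.000000… (decimal).
Check 7 ≤ 7 ≤ 7: collapsed.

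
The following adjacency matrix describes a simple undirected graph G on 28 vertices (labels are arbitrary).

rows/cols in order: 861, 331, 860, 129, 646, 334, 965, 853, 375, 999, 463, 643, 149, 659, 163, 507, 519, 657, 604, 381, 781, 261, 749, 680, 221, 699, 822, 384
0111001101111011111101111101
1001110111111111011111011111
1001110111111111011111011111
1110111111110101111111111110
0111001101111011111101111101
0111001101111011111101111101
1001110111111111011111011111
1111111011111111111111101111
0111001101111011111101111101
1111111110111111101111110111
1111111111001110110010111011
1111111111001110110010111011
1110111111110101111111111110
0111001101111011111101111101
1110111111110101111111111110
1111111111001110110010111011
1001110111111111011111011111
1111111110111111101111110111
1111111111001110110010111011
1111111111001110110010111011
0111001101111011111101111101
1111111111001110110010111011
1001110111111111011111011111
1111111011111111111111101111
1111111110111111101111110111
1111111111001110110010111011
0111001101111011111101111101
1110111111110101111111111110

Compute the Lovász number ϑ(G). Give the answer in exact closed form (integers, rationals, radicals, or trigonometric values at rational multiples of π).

7

N(853) = {861, 331, 860, 129, 646, 334, 965, 375, 999, 463, 643, 149, 659, 163, 507, 519, 657, 604, 381, 781, 261, 749, 221, 699, 822, 384}, |N(853)| = 26.
deg(680) = 26; N(680) = {861, 331, 860, 129, 646, 334, 965, 375, 999, 463, 643, 149, 659, 163, 507, 519, 657, 604, 381, 781, 261, 749, 221, 699, 822, 384}.
N(822) = {331, 860, 129, 965, 853, 999, 463, 643, 149, 163, 507, 519, 657, 604, 381, 261, 749, 680, 221, 699, 384}, |N(822)| = 21.
Vertex 331 has 23 neighbors: 861, 129, 646, 334, 853, 375, 999, 463, 643, 149, 659, 163, 507, 657, 604, 381, 781, 261, 680, 221, 699, 822, 384.
K_{7,7,5,4,3,2} (perfect); ϑ(G) = α(G) = max{7,7,5,4,3,2} = 7.
Numerically 7.00000.
Check 7 ≤ 7 ≤ 7: collapsed.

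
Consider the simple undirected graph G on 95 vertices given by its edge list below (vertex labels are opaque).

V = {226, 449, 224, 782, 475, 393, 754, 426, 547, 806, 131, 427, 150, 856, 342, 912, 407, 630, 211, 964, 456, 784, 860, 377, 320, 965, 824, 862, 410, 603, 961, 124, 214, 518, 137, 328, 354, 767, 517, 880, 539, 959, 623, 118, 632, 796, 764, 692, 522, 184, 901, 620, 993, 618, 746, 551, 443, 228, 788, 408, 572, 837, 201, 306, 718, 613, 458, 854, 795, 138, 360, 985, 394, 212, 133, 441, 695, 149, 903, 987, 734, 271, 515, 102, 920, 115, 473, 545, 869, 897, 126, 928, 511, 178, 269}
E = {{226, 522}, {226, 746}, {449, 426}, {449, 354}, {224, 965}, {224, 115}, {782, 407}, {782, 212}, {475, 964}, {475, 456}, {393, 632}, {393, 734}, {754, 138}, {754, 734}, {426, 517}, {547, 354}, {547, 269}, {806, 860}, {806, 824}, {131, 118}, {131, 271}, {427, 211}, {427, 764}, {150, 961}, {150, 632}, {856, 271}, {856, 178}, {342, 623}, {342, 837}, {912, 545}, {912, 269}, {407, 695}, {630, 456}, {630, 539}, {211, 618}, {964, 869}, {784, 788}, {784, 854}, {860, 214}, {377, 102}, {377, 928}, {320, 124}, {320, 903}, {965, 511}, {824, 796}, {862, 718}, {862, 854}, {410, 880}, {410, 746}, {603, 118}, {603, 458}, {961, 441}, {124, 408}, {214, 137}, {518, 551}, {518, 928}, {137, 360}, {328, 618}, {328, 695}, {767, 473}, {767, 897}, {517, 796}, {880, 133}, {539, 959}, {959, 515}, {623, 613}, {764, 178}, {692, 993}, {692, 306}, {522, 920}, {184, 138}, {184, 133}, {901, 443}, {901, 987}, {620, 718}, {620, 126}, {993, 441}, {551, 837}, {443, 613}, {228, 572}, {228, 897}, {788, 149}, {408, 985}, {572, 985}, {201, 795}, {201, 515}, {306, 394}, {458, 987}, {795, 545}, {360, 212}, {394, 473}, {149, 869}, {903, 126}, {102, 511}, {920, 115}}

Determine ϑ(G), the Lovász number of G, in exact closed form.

95*cos(pi/95)/(cos(pi/95) + 1)

N(630) = {456, 539}, |N(630)| = 2.
N(613) = {623, 443}, |N(613)| = 2.
Vertex 618 has 2 neighbors: 211, 328.
deg(306) = 2; N(306) = {692, 394}.
deg(v) = 2 for all v (|V|=95); this is C_{95}, the 95-cycle.
Distinct eigenvalues (to 3 d.p.): [2.0, 1.996, 1.983, 1.961, 1.93, 1.892, 1.845, 1.789, 1.727, 1.656, 1.578, 1.494, 1.402, 1.305, 1.202, 1.094, 0.981, 0.864, 0.742, 0.618, 0.491, 0.362, 0.231, 0.099, -0.033, -0.165, -0.297, -0.427, -0.555, -0.681, -0.803, -0.923, -1.038, -1.149, -1.254, -1.355, -1.449, -1.537, -1.618, -1.692, -1.759, -1.818, -1.869, -1.912, -1.947, -1.973, -1.99, -1.999].
−95·(-2*cos(pi/95)) / ((2)−(-2*cos(pi/95))) = 95*cos(pi/95)/(cos(pi/95) + 1) = ϑ(G).
≈ 47.48701 (to 5 d.p.).
α=47, χ(Ḡ)=48; ϑ=95*cos(pi/95)/(cos(pi/95) + 1) lies between (both strict).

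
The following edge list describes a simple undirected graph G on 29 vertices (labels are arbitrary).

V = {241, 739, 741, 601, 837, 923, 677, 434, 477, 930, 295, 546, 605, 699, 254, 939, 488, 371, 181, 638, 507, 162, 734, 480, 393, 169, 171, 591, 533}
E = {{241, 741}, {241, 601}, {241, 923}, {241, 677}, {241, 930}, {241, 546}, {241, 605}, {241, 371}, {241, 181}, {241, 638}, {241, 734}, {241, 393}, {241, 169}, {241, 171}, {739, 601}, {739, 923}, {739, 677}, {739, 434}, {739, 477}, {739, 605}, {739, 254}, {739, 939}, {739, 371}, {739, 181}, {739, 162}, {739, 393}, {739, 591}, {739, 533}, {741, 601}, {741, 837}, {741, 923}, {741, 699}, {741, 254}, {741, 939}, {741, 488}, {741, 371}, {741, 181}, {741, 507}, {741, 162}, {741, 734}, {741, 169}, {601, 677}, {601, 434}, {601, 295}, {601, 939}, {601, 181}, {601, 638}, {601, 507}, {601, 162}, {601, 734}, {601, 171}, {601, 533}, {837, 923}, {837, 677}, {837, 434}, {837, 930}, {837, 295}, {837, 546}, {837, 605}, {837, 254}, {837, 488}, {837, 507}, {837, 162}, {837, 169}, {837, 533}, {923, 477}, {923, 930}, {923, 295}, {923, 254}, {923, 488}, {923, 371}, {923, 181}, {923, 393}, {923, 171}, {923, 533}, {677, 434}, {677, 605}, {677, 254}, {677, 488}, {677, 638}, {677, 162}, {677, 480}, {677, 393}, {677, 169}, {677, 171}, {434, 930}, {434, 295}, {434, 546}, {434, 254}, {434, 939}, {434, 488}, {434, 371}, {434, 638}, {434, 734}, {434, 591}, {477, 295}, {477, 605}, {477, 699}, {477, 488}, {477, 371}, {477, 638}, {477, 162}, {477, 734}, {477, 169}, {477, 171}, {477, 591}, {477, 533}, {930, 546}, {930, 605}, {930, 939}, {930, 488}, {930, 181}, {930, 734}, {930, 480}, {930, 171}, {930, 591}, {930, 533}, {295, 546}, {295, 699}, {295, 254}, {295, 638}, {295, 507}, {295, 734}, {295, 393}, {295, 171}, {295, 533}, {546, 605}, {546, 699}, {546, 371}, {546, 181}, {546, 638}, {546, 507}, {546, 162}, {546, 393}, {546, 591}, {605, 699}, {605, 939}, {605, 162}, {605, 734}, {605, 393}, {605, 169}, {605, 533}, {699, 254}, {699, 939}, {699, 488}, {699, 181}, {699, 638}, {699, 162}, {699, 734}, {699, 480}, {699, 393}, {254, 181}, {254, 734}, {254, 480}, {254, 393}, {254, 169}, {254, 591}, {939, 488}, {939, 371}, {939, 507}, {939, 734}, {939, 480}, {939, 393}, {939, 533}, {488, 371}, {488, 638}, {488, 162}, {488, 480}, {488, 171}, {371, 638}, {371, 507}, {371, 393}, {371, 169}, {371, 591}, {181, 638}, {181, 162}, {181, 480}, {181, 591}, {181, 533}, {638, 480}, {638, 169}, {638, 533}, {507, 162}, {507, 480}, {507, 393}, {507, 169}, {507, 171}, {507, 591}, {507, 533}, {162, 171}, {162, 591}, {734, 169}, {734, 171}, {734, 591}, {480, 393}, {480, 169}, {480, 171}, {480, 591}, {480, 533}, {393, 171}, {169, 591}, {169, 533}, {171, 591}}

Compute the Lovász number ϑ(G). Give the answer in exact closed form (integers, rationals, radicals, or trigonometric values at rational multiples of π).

deg(241) = 14; N(241) = {741, 601, 923, 677, 930, 546, 605, 371, 181, 638, 734, 393, 169, 171}.
Vertex 371 has 14 neighbors: 241, 739, 741, 923, 434, 477, 546, 939, 488, 638, 507, 393, 169, 591.
Vertex 477 has 14 neighbors: 739, 923, 295, 605, 699, 488, 371, 638, 162, 734, 169, 171, 591, 533.
Vertex 677 has 14 neighbors: 241, 739, 601, 837, 434, 605, 254, 488, 638, 162, 480, 393, 169, 171.
Regular of degree 14 on 29 vertices: Paley(29): SR with (k,λ,μ)=(14,6,7).
Distinct eigenvalues (to 4 d.p.): [14.0, 2.1926, -3.1926].
λ_max=14, λ_min=-sqrt(29)/2 - 1/2; ϑ = −29·λ_min/(λ_max−λ_min) = sqrt(29).
ϑ(G) ≈ 5.3851648.

sqrt(29)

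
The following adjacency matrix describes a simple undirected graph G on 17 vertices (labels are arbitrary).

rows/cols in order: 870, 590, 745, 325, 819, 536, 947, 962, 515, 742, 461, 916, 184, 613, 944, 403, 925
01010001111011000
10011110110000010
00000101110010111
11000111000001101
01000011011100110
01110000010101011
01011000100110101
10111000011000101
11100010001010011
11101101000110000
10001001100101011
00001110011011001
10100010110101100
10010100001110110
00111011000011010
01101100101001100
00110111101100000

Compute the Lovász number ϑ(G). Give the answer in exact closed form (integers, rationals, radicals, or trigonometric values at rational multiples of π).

Vertex 944 has 8 neighbors: 745, 325, 819, 947, 962, 184, 613, 403.
N(613) = {870, 325, 536, 461, 916, 184, 944, 403}, |N(613)| = 8.
N(325) = {870, 590, 536, 947, 962, 613, 944, 925}, |N(325)| = 8.
Vertex 916 has 8 neighbors: 819, 536, 947, 742, 461, 184, 613, 925.
deg(v) = 8 for all v (|V|=17); Paley(17): SR with (k,λ,μ)=(8,3,4).
A has 3 distinct eigenvalues ≈ [8.0, 1.56155, -2.56155].
−17·(-sqrt(17)/2 - 1/2) / ((8)−(-sqrt(17)/2 - 1/2)) = sqrt(17) = ϑ(G).
= 4.12310563… (decimal).

sqrt(17)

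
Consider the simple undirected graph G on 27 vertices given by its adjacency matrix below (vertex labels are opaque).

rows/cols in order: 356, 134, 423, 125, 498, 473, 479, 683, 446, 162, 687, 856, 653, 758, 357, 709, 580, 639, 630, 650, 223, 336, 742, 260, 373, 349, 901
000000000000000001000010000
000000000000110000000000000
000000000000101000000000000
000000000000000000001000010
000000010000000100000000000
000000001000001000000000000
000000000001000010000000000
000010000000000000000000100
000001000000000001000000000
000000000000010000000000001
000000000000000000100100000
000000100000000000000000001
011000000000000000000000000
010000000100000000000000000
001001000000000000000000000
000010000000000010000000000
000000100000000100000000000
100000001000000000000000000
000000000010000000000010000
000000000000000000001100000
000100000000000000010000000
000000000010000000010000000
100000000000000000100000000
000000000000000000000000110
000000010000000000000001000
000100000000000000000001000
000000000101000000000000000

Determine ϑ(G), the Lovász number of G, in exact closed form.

27*cos(pi/27)/(cos(pi/27) + 1)

Vertex 125 has 2 neighbors: 223, 349.
Vertex 630 has 2 neighbors: 687, 742.
deg(373) = 2; N(373) = {683, 260}.
Vertex 134 has 2 neighbors: 653, 758.
27-vertex 2-regular graph: this is C_{27}, the 27-cycle.
The 14 distinct eigenvalues: [2.0, 1.94609, 1.787265, 1.532089, 1.194317, 0.79216, 0.347296, -0.11629, -0.573606, -1.0, -1.372483, -1.670976, -1.879385, -1.986477].
−27·(-2*cos(pi/27)) / ((2)−(-2*cos(pi/27))) = 27*cos(pi/27)/(cos(pi/27) + 1) = ϑ(G).
= 13.45420… (decimal).
α=13, χ(Ḡ)=14; ϑ=27*cos(pi/27)/(cos(pi/27) + 1) lies between (both strict).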